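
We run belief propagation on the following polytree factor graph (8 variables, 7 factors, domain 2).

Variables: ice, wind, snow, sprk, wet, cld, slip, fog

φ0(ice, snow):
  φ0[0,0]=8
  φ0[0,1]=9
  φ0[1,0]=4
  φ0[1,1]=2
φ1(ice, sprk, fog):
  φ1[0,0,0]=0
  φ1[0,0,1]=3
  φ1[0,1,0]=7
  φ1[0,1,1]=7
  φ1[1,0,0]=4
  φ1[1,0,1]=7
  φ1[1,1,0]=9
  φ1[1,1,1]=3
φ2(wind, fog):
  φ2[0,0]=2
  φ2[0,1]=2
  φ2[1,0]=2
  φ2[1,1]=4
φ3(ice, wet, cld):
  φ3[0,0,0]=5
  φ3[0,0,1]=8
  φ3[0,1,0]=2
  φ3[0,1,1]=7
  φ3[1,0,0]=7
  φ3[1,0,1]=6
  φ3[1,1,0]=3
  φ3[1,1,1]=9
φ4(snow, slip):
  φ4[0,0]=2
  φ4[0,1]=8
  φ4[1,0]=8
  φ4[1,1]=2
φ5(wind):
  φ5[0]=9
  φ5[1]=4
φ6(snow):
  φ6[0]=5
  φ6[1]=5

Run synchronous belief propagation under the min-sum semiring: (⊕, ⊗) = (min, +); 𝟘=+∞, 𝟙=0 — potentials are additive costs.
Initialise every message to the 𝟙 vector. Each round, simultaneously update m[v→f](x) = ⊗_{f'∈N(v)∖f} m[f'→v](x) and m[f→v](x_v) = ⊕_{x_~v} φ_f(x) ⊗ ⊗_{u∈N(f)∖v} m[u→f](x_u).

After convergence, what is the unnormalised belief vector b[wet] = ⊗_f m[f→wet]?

b[wet] = [25, 22]

init: all messages = 𝟙 over 2 values
r1 m[φ0→ice] = [8, 2]
r1 m[φ0→snow] = [4, 2]
r1 m[φ1→ice] = [0, 3]
r1 m[φ1→sprk] = [0, 3]
r1 m[φ1→fog] = [0, 3]
r1 m[φ2→wind] = [2, 2]
r1 m[φ2→fog] = [2, 2]
r1 m[φ3→ice] = [2, 3]
r1 m[φ3→wet] = [5, 2]
r1 m[φ3→cld] = [2, 6]
r1 m[φ4→snow] = [2, 2]
r1 m[φ4→slip] = [2, 2]
r1 m[φ5→wind] = [9, 4]
r1 m[φ6→snow] = [5, 5]
r1 m[ice→φ0] = [0, 0]
r1 m[ice→φ1] = [0, 0]
r1 m[ice→φ3] = [0, 0]
r1 m[wind→φ2] = [0, 0]
r1 m[wind→φ5] = [0, 0]
r1 m[snow→φ0] = [0, 0]
r1 m[snow→φ4] = [0, 0]
r1 m[snow→φ6] = [0, 0]
r1 m[sprk→φ1] = [0, 0]
r1 m[wet→φ3] = [0, 0]
r1 m[cld→φ3] = [0, 0]
r1 m[slip→φ4] = [0, 0]
r1 m[fog→φ1] = [0, 0]
r1 m[fog→φ2] = [0, 0]
r2 m[φ0→ice] = [8, 2]
r2 m[φ0→snow] = [4, 2]
r2 m[φ1→ice] = [0, 3]
r2 m[φ1→sprk] = [0, 3]
r2 m[φ1→fog] = [0, 3]
r2 m[φ2→wind] = [2, 2]
r2 m[φ2→fog] = [2, 2]
r2 m[φ3→ice] = [2, 3]
r2 m[φ3→wet] = [5, 2]
r2 m[φ3→cld] = [2, 6]
r2 m[φ4→snow] = [2, 2]
r2 m[φ4→slip] = [2, 2]
r2 m[φ5→wind] = [9, 4]
r2 m[φ6→snow] = [5, 5]
r2 m[ice→φ0] = [2, 6]
r2 m[ice→φ1] = [10, 5]
r2 m[ice→φ3] = [8, 5]
r2 m[wind→φ2] = [9, 4]
r2 m[wind→φ5] = [2, 2]
r2 m[snow→φ0] = [7, 7]
r2 m[snow→φ4] = [9, 7]
r2 m[snow→φ6] = [6, 4]
r2 m[sprk→φ1] = [0, 0]
r2 m[wet→φ3] = [0, 0]
r2 m[cld→φ3] = [0, 0]
r2 m[slip→φ4] = [0, 0]
r2 m[fog→φ1] = [2, 2]
r2 m[fog→φ2] = [0, 3]
r3 m[φ0→ice] = [15, 9]
r3 m[φ0→snow] = [10, 8]
r3 m[φ1→ice] = [2, 5]
r3 m[φ1→sprk] = [11, 10]
r3 m[φ1→fog] = [9, 8]
r3 m[φ2→wind] = [2, 2]
r3 m[φ2→fog] = [6, 8]
r3 m[φ3→ice] = [2, 3]
r3 m[φ3→wet] = [11, 8]
r3 m[φ3→cld] = [8, 11]
r3 m[φ4→snow] = [2, 2]
r3 m[φ4→slip] = [11, 9]
r3 m[φ5→wind] = [9, 4]
r3 m[φ6→snow] = [5, 5]
r3 m[ice→φ0] = [2, 6]
r3 m[ice→φ1] = [10, 5]
r3 m[ice→φ3] = [8, 5]
r3 m[wind→φ2] = [9, 4]
r3 m[wind→φ5] = [2, 2]
r3 m[snow→φ0] = [7, 7]
r3 m[snow→φ4] = [9, 7]
r3 m[snow→φ6] = [6, 4]
r3 m[sprk→φ1] = [0, 0]
r3 m[wet→φ3] = [0, 0]
r3 m[cld→φ3] = [0, 0]
r3 m[slip→φ4] = [0, 0]
r3 m[fog→φ1] = [2, 2]
r3 m[fog→φ2] = [0, 3]
r4 m[φ0→ice] = [15, 9]
r4 m[φ0→snow] = [10, 8]
r4 m[φ1→ice] = [2, 5]
r4 m[φ1→sprk] = [11, 10]
r4 m[φ1→fog] = [9, 8]
r4 m[φ2→wind] = [2, 2]
r4 m[φ2→fog] = [6, 8]
r4 m[φ3→ice] = [2, 3]
r4 m[φ3→wet] = [11, 8]
r4 m[φ3→cld] = [8, 11]
r4 m[φ4→snow] = [2, 2]
r4 m[φ4→slip] = [11, 9]
r4 m[φ5→wind] = [9, 4]
r4 m[φ6→snow] = [5, 5]
r4 m[ice→φ0] = [4, 8]
r4 m[ice→φ1] = [17, 12]
r4 m[ice→φ3] = [17, 14]
r4 m[wind→φ2] = [9, 4]
r4 m[wind→φ5] = [2, 2]
r4 m[snow→φ0] = [7, 7]
r4 m[snow→φ4] = [15, 13]
r4 m[snow→φ6] = [12, 10]
r4 m[sprk→φ1] = [0, 0]
r4 m[wet→φ3] = [0, 0]
r4 m[cld→φ3] = [0, 0]
r4 m[slip→φ4] = [0, 0]
r4 m[fog→φ1] = [6, 8]
r4 m[fog→φ2] = [9, 8]
r5 m[φ0→ice] = [15, 9]
r5 m[φ0→snow] = [12, 10]
r5 m[φ1→ice] = [6, 10]
r5 m[φ1→sprk] = [22, 23]
r5 m[φ1→fog] = [16, 15]
r5 m[φ2→wind] = [10, 11]
r5 m[φ2→fog] = [6, 8]
r5 m[φ3→ice] = [2, 3]
r5 m[φ3→wet] = [20, 17]
r5 m[φ3→cld] = [17, 20]
r5 m[φ4→snow] = [2, 2]
r5 m[φ4→slip] = [17, 15]
r5 m[φ5→wind] = [9, 4]
r5 m[φ6→snow] = [5, 5]
r5 m[ice→φ0] = [4, 8]
r5 m[ice→φ1] = [17, 12]
r5 m[ice→φ3] = [17, 14]
r5 m[wind→φ2] = [9, 4]
r5 m[wind→φ5] = [2, 2]
r5 m[snow→φ0] = [7, 7]
r5 m[snow→φ4] = [15, 13]
r5 m[snow→φ6] = [12, 10]
r5 m[sprk→φ1] = [0, 0]
r5 m[wet→φ3] = [0, 0]
r5 m[cld→φ3] = [0, 0]
r5 m[slip→φ4] = [0, 0]
r5 m[fog→φ1] = [6, 8]
r5 m[fog→φ2] = [9, 8]
r6 m[φ0→ice] = [15, 9]
r6 m[φ0→snow] = [12, 10]
r6 m[φ1→ice] = [6, 10]
r6 m[φ1→sprk] = [22, 23]
r6 m[φ1→fog] = [16, 15]
r6 m[φ2→wind] = [10, 11]
r6 m[φ2→fog] = [6, 8]
r6 m[φ3→ice] = [2, 3]
r6 m[φ3→wet] = [20, 17]
r6 m[φ3→cld] = [17, 20]
r6 m[φ4→snow] = [2, 2]
r6 m[φ4→slip] = [17, 15]
r6 m[φ5→wind] = [9, 4]
r6 m[φ6→snow] = [5, 5]
r6 m[ice→φ0] = [8, 13]
r6 m[ice→φ1] = [17, 12]
r6 m[ice→φ3] = [21, 19]
r6 m[wind→φ2] = [9, 4]
r6 m[wind→φ5] = [10, 11]
r6 m[snow→φ0] = [7, 7]
r6 m[snow→φ4] = [17, 15]
r6 m[snow→φ6] = [14, 12]
r6 m[sprk→φ1] = [0, 0]
r6 m[wet→φ3] = [0, 0]
r6 m[cld→φ3] = [0, 0]
r6 m[slip→φ4] = [0, 0]
r6 m[fog→φ1] = [6, 8]
r6 m[fog→φ2] = [16, 15]
r7 m[φ0→ice] = [15, 9]
r7 m[φ0→snow] = [16, 15]
r7 m[φ1→ice] = [6, 10]
r7 m[φ1→sprk] = [22, 23]
r7 m[φ1→fog] = [16, 15]
r7 m[φ2→wind] = [17, 18]
r7 m[φ2→fog] = [6, 8]
r7 m[φ3→ice] = [2, 3]
r7 m[φ3→wet] = [25, 22]
r7 m[φ3→cld] = [22, 25]
r7 m[φ4→snow] = [2, 2]
r7 m[φ4→slip] = [19, 17]
r7 m[φ5→wind] = [9, 4]
r7 m[φ6→snow] = [5, 5]
r7 m[ice→φ0] = [8, 13]
r7 m[ice→φ1] = [17, 12]
r7 m[ice→φ3] = [21, 19]
r7 m[wind→φ2] = [9, 4]
r7 m[wind→φ5] = [10, 11]
r7 m[snow→φ0] = [7, 7]
r7 m[snow→φ4] = [17, 15]
r7 m[snow→φ6] = [14, 12]
r7 m[sprk→φ1] = [0, 0]
r7 m[wet→φ3] = [0, 0]
r7 m[cld→φ3] = [0, 0]
r7 m[slip→φ4] = [0, 0]
r7 m[fog→φ1] = [6, 8]
r7 m[fog→φ2] = [16, 15]
r8 m[φ0→ice] = [15, 9]
r8 m[φ0→snow] = [16, 15]
r8 m[φ1→ice] = [6, 10]
r8 m[φ1→sprk] = [22, 23]
r8 m[φ1→fog] = [16, 15]
r8 m[φ2→wind] = [17, 18]
r8 m[φ2→fog] = [6, 8]
r8 m[φ3→ice] = [2, 3]
r8 m[φ3→wet] = [25, 22]
r8 m[φ3→cld] = [22, 25]
r8 m[φ4→snow] = [2, 2]
r8 m[φ4→slip] = [19, 17]
r8 m[φ5→wind] = [9, 4]
r8 m[φ6→snow] = [5, 5]
r8 m[ice→φ0] = [8, 13]
r8 m[ice→φ1] = [17, 12]
r8 m[ice→φ3] = [21, 19]
r8 m[wind→φ2] = [9, 4]
r8 m[wind→φ5] = [17, 18]
r8 m[snow→φ0] = [7, 7]
r8 m[snow→φ4] = [21, 20]
r8 m[snow→φ6] = [18, 17]
r8 m[sprk→φ1] = [0, 0]
r8 m[wet→φ3] = [0, 0]
r8 m[cld→φ3] = [0, 0]
r8 m[slip→φ4] = [0, 0]
r8 m[fog→φ1] = [6, 8]
r8 m[fog→φ2] = [16, 15]
r9 m[φ0→ice] = [15, 9]
r9 m[φ0→snow] = [16, 15]
r9 m[φ1→ice] = [6, 10]
r9 m[φ1→sprk] = [22, 23]
r9 m[φ1→fog] = [16, 15]
r9 m[φ2→wind] = [17, 18]
r9 m[φ2→fog] = [6, 8]
r9 m[φ3→ice] = [2, 3]
r9 m[φ3→wet] = [25, 22]
r9 m[φ3→cld] = [22, 25]
r9 m[φ4→snow] = [2, 2]
r9 m[φ4→slip] = [23, 22]
r9 m[φ5→wind] = [9, 4]
r9 m[φ6→snow] = [5, 5]
r9 m[ice→φ0] = [8, 13]
r9 m[ice→φ1] = [17, 12]
r9 m[ice→φ3] = [21, 19]
r9 m[wind→φ2] = [9, 4]
r9 m[wind→φ5] = [17, 18]
r9 m[snow→φ0] = [7, 7]
r9 m[snow→φ4] = [21, 20]
r9 m[snow→φ6] = [18, 17]
r9 m[sprk→φ1] = [0, 0]
r9 m[wet→φ3] = [0, 0]
r9 m[cld→φ3] = [0, 0]
r9 m[slip→φ4] = [0, 0]
r9 m[fog→φ1] = [6, 8]
r9 m[fog→φ2] = [16, 15]
r10 m[φ0→ice] = [15, 9]
r10 m[φ0→snow] = [16, 15]
r10 m[φ1→ice] = [6, 10]
r10 m[φ1→sprk] = [22, 23]
r10 m[φ1→fog] = [16, 15]
r10 m[φ2→wind] = [17, 18]
r10 m[φ2→fog] = [6, 8]
r10 m[φ3→ice] = [2, 3]
r10 m[φ3→wet] = [25, 22]
r10 m[φ3→cld] = [22, 25]
r10 m[φ4→snow] = [2, 2]
r10 m[φ4→slip] = [23, 22]
r10 m[φ5→wind] = [9, 4]
r10 m[φ6→snow] = [5, 5]
r10 m[ice→φ0] = [8, 13]
r10 m[ice→φ1] = [17, 12]
r10 m[ice→φ3] = [21, 19]
r10 m[wind→φ2] = [9, 4]
r10 m[wind→φ5] = [17, 18]
r10 m[snow→φ0] = [7, 7]
r10 m[snow→φ4] = [21, 20]
r10 m[snow→φ6] = [18, 17]
r10 m[sprk→φ1] = [0, 0]
r10 m[wet→φ3] = [0, 0]
r10 m[cld→φ3] = [0, 0]
r10 m[slip→φ4] = [0, 0]
r10 m[fog→φ1] = [6, 8]
r10 m[fog→φ2] = [16, 15]
fixed point reached at round 10
b[wet] = ⊗ incoming = [25, 22]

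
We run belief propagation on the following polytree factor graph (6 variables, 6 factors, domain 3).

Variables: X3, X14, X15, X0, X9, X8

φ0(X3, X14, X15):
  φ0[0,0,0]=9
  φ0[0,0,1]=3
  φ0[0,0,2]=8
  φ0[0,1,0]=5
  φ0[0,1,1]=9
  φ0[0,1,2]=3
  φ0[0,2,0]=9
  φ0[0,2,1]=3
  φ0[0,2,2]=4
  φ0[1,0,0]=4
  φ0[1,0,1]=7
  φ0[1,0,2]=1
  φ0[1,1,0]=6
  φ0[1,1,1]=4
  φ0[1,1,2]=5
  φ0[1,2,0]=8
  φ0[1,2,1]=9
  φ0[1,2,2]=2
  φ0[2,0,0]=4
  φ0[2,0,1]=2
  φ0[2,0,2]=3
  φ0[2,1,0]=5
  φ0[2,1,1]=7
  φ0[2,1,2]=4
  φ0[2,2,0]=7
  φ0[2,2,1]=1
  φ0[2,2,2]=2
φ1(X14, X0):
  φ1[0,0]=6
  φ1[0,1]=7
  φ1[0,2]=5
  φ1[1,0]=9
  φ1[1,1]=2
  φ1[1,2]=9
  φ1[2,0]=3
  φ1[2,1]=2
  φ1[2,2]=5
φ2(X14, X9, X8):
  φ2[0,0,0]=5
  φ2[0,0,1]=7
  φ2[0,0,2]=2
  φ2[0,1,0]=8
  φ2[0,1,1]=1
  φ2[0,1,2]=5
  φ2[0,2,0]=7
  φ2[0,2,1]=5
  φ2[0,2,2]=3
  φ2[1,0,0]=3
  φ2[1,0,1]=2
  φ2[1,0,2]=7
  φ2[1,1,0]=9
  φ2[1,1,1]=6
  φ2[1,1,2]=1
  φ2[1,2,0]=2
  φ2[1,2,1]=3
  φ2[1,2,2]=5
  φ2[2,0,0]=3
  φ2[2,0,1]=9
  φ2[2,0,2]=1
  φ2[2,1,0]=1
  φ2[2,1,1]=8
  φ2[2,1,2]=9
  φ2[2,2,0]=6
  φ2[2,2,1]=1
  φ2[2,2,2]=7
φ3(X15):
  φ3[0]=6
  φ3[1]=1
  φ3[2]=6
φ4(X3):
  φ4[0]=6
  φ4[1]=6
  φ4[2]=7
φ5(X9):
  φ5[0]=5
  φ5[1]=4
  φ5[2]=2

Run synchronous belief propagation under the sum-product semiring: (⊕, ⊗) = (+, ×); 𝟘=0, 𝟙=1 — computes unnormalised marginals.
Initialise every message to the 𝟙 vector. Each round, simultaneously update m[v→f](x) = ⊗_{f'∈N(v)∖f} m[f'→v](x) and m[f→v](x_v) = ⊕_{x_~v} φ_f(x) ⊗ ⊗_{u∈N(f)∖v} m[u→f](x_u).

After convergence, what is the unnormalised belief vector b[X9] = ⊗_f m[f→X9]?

init: all messages = 𝟙 over 3 values
r1 m[φ0→X3] = [53, 46, 35]
r1 m[φ0→X14] = [41, 48, 45]
r1 m[φ0→X15] = [57, 45, 32]
r1 m[φ1→X14] = [18, 20, 10]
r1 m[φ1→X0] = [18, 11, 19]
r1 m[φ2→X14] = [43, 38, 45]
r1 m[φ2→X9] = [39, 48, 39]
r1 m[φ2→X8] = [44, 42, 40]
r1 m[φ3→X15] = [6, 1, 6]
r1 m[φ4→X3] = [6, 6, 7]
r1 m[φ5→X9] = [5, 4, 2]
r1 m[X3→φ0] = [1, 1, 1]
r1 m[X3→φ4] = [1, 1, 1]
r1 m[X14→φ0] = [1, 1, 1]
r1 m[X14→φ1] = [1, 1, 1]
r1 m[X14→φ2] = [1, 1, 1]
r1 m[X15→φ0] = [1, 1, 1]
r1 m[X15→φ3] = [1, 1, 1]
r1 m[X0→φ1] = [1, 1, 1]
r1 m[X9→φ2] = [1, 1, 1]
r1 m[X9→φ5] = [1, 1, 1]
r1 m[X8→φ2] = [1, 1, 1]
r2 m[φ0→X3] = [53, 46, 35]
r2 m[φ0→X14] = [41, 48, 45]
r2 m[φ0→X15] = [57, 45, 32]
r2 m[φ1→X14] = [18, 20, 10]
r2 m[φ1→X0] = [18, 11, 19]
r2 m[φ2→X14] = [43, 38, 45]
r2 m[φ2→X9] = [39, 48, 39]
r2 m[φ2→X8] = [44, 42, 40]
r2 m[φ3→X15] = [6, 1, 6]
r2 m[φ4→X3] = [6, 6, 7]
r2 m[φ5→X9] = [5, 4, 2]
r2 m[X3→φ0] = [6, 6, 7]
r2 m[X3→φ4] = [53, 46, 35]
r2 m[X14→φ0] = [774, 760, 450]
r2 m[X14→φ1] = [1763, 1824, 2025]
r2 m[X14→φ2] = [738, 960, 450]
r2 m[X15→φ0] = [6, 1, 6]
r2 m[X15→φ3] = [57, 45, 32]
r2 m[X0→φ1] = [1, 1, 1]
r2 m[X9→φ2] = [5, 4, 2]
r2 m[X9→φ5] = [39, 48, 39]
r2 m[X8→φ2] = [1, 1, 1]
r3 m[φ0→X3] = [161040, 112888, 105166]
r3 m[φ0→X14] = [1160, 1189, 1285]
r3 m[φ0→X15] = [226754, 189346, 138310]
r3 m[φ1→X14] = [18, 20, 10]
r3 m[φ1→X0] = [33069, 20039, 35356]
r3 m[φ2→X14] = [156, 144, 165]
r3 m[φ2→X9] = [27702, 33792, 26970]
r3 m[φ2→X8] = [119148, 110112, 98358]
r3 m[φ3→X15] = [6, 1, 6]
r3 m[φ4→X3] = [6, 6, 7]
r3 m[φ5→X9] = [5, 4, 2]
r3 m[X3→φ0] = [6, 6, 7]
r3 m[X3→φ4] = [53, 46, 35]
r3 m[X14→φ0] = [774, 760, 450]
r3 m[X14→φ1] = [1763, 1824, 2025]
r3 m[X14→φ2] = [738, 960, 450]
r3 m[X15→φ0] = [6, 1, 6]
r3 m[X15→φ3] = [57, 45, 32]
r3 m[X0→φ1] = [1, 1, 1]
r3 m[X9→φ2] = [5, 4, 2]
r3 m[X9→φ5] = [39, 48, 39]
r3 m[X8→φ2] = [1, 1, 1]
r4 m[φ0→X3] = [161040, 112888, 105166]
r4 m[φ0→X14] = [1160, 1189, 1285]
r4 m[φ0→X15] = [226754, 189346, 138310]
r4 m[φ1→X14] = [18, 20, 10]
r4 m[φ1→X0] = [33069, 20039, 35356]
r4 m[φ2→X14] = [156, 144, 165]
r4 m[φ2→X9] = [27702, 33792, 26970]
r4 m[φ2→X8] = [119148, 110112, 98358]
r4 m[φ3→X15] = [6, 1, 6]
r4 m[φ4→X3] = [6, 6, 7]
r4 m[φ5→X9] = [5, 4, 2]
r4 m[X3→φ0] = [6, 6, 7]
r4 m[X3→φ4] = [161040, 112888, 105166]
r4 m[X14→φ0] = [2808, 2880, 1650]
r4 m[X14→φ1] = [180960, 171216, 212025]
r4 m[X14→φ2] = [20880, 23780, 12850]
r4 m[X15→φ0] = [6, 1, 6]
r4 m[X15→φ3] = [226754, 189346, 138310]
r4 m[X0→φ1] = [1, 1, 1]
r4 m[X9→φ2] = [5, 4, 2]
r4 m[X9→φ5] = [27702, 33792, 26970]
r4 m[X8→φ2] = [1, 1, 1]
r5 m[φ0→X3] = [592650, 419346, 389982]
r5 m[φ0→X14] = [1160, 1189, 1285]
r5 m[φ0→X15] = [837678, 703902, 511980]
r5 m[φ1→X14] = [18, 20, 10]
r5 m[φ1→X0] = [3262779, 2033202, 3505869]
r5 m[φ2→X14] = [156, 144, 165]
r5 m[φ2→X9] = [744730, 904100, 730900]
r5 m[φ2→X8] = [3188730, 2989470, 2623650]
r5 m[φ3→X15] = [6, 1, 6]
r5 m[φ4→X3] = [6, 6, 7]
r5 m[φ5→X9] = [5, 4, 2]
r5 m[X3→φ0] = [6, 6, 7]
r5 m[X3→φ4] = [161040, 112888, 105166]
r5 m[X14→φ0] = [2808, 2880, 1650]
r5 m[X14→φ1] = [180960, 171216, 212025]
r5 m[X14→φ2] = [20880, 23780, 12850]
r5 m[X15→φ0] = [6, 1, 6]
r5 m[X15→φ3] = [226754, 189346, 138310]
r5 m[X0→φ1] = [1, 1, 1]
r5 m[X9→φ2] = [5, 4, 2]
r5 m[X9→φ5] = [27702, 33792, 26970]
r5 m[X8→φ2] = [1, 1, 1]
r6 m[φ0→X3] = [592650, 419346, 389982]
r6 m[φ0→X14] = [1160, 1189, 1285]
r6 m[φ0→X15] = [837678, 703902, 511980]
r6 m[φ1→X14] = [18, 20, 10]
r6 m[φ1→X0] = [3262779, 2033202, 3505869]
r6 m[φ2→X14] = [156, 144, 165]
r6 m[φ2→X9] = [744730, 904100, 730900]
r6 m[φ2→X8] = [3188730, 2989470, 2623650]
r6 m[φ3→X15] = [6, 1, 6]
r6 m[φ4→X3] = [6, 6, 7]
r6 m[φ5→X9] = [5, 4, 2]
r6 m[X3→φ0] = [6, 6, 7]
r6 m[X3→φ4] = [592650, 419346, 389982]
r6 m[X14→φ0] = [2808, 2880, 1650]
r6 m[X14→φ1] = [180960, 171216, 212025]
r6 m[X14→φ2] = [20880, 23780, 12850]
r6 m[X15→φ0] = [6, 1, 6]
r6 m[X15→φ3] = [837678, 703902, 511980]
r6 m[X0→φ1] = [1, 1, 1]
r6 m[X9→φ2] = [5, 4, 2]
r6 m[X9→φ5] = [744730, 904100, 730900]
r6 m[X8→φ2] = [1, 1, 1]
r7 m[φ0→X3] = [592650, 419346, 389982]
r7 m[φ0→X14] = [1160, 1189, 1285]
r7 m[φ0→X15] = [837678, 703902, 511980]
r7 m[φ1→X14] = [18, 20, 10]
r7 m[φ1→X0] = [3262779, 2033202, 3505869]
r7 m[φ2→X14] = [156, 144, 165]
r7 m[φ2→X9] = [744730, 904100, 730900]
r7 m[φ2→X8] = [3188730, 2989470, 2623650]
r7 m[φ3→X15] = [6, 1, 6]
r7 m[φ4→X3] = [6, 6, 7]
r7 m[φ5→X9] = [5, 4, 2]
r7 m[X3→φ0] = [6, 6, 7]
r7 m[X3→φ4] = [592650, 419346, 389982]
r7 m[X14→φ0] = [2808, 2880, 1650]
r7 m[X14→φ1] = [180960, 171216, 212025]
r7 m[X14→φ2] = [20880, 23780, 12850]
r7 m[X15→φ0] = [6, 1, 6]
r7 m[X15→φ3] = [837678, 703902, 511980]
r7 m[X0→φ1] = [1, 1, 1]
r7 m[X9→φ2] = [5, 4, 2]
r7 m[X9→φ5] = [744730, 904100, 730900]
r7 m[X8→φ2] = [1, 1, 1]
fixed point reached at round 7
b[X9] = ⊗ incoming = [3723650, 3616400, 1461800]

b[X9] = [3723650, 3616400, 1461800]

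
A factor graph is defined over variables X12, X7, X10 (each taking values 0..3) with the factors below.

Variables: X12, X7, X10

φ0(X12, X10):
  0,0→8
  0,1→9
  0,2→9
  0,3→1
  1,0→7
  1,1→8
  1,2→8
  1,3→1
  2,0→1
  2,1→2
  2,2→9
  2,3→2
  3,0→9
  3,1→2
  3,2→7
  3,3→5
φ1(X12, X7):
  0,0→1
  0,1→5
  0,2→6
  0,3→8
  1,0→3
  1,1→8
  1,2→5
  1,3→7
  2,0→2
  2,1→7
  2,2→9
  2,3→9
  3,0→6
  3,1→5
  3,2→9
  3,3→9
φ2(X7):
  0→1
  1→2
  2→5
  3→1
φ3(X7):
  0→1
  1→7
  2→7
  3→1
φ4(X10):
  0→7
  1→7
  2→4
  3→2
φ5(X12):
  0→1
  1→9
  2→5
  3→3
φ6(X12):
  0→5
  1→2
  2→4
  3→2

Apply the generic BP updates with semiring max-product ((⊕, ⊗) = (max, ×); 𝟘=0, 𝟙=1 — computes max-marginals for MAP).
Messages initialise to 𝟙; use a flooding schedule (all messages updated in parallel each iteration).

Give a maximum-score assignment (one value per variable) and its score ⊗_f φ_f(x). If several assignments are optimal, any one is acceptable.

assignment: (X12=2, X7=2, X10=2); score = 226800

init: all messages = 𝟙 over 4 values
r1 m[φ0→X12] = [9, 8, 9, 9]
r1 m[φ0→X10] = [9, 9, 9, 5]
r1 m[φ1→X12] = [8, 8, 9, 9]
r1 m[φ1→X7] = [6, 8, 9, 9]
r1 m[φ2→X7] = [1, 2, 5, 1]
r1 m[φ3→X7] = [1, 7, 7, 1]
r1 m[φ4→X10] = [7, 7, 4, 2]
r1 m[φ5→X12] = [1, 9, 5, 3]
r1 m[φ6→X12] = [5, 2, 4, 2]
r1 m[X12→φ0] = [1, 1, 1, 1]
r1 m[X12→φ1] = [1, 1, 1, 1]
r1 m[X12→φ5] = [1, 1, 1, 1]
r1 m[X12→φ6] = [1, 1, 1, 1]
r1 m[X7→φ1] = [1, 1, 1, 1]
r1 m[X7→φ2] = [1, 1, 1, 1]
r1 m[X7→φ3] = [1, 1, 1, 1]
r1 m[X10→φ0] = [1, 1, 1, 1]
r1 m[X10→φ4] = [1, 1, 1, 1]
r2 m[φ0→X12] = [9, 8, 9, 9]
r2 m[φ0→X10] = [9, 9, 9, 5]
r2 m[φ1→X12] = [8, 8, 9, 9]
r2 m[φ1→X7] = [6, 8, 9, 9]
r2 m[φ2→X7] = [1, 2, 5, 1]
r2 m[φ3→X7] = [1, 7, 7, 1]
r2 m[φ4→X10] = [7, 7, 4, 2]
r2 m[φ5→X12] = [1, 9, 5, 3]
r2 m[φ6→X12] = [5, 2, 4, 2]
r2 m[X12→φ0] = [40, 144, 180, 54]
r2 m[X12→φ1] = [45, 144, 180, 54]
r2 m[X12→φ5] = [360, 128, 324, 162]
r2 m[X12→φ6] = [72, 576, 405, 243]
r2 m[X7→φ1] = [1, 14, 35, 1]
r2 m[X7→φ2] = [6, 56, 63, 9]
r2 m[X7→φ3] = [6, 16, 45, 9]
r2 m[X10→φ0] = [7, 7, 4, 2]
r2 m[X10→φ4] = [9, 9, 9, 5]
r3 m[φ0→X12] = [63, 56, 36, 63]
r3 m[φ0→X10] = [1008, 1152, 1620, 360]
r3 m[φ1→X12] = [210, 175, 315, 315]
r3 m[φ1→X7] = [432, 1260, 1620, 1620]
r3 m[φ2→X7] = [1, 2, 5, 1]
r3 m[φ3→X7] = [1, 7, 7, 1]
r3 m[φ4→X10] = [7, 7, 4, 2]
r3 m[φ5→X12] = [1, 9, 5, 3]
r3 m[φ6→X12] = [5, 2, 4, 2]
r3 m[X12→φ0] = [40, 144, 180, 54]
r3 m[X12→φ1] = [45, 144, 180, 54]
r3 m[X12→φ5] = [360, 128, 324, 162]
r3 m[X12→φ6] = [72, 576, 405, 243]
r3 m[X7→φ1] = [1, 14, 35, 1]
r3 m[X7→φ2] = [6, 56, 63, 9]
r3 m[X7→φ3] = [6, 16, 45, 9]
r3 m[X10→φ0] = [7, 7, 4, 2]
r3 m[X10→φ4] = [9, 9, 9, 5]
r4 m[φ0→X12] = [63, 56, 36, 63]
r4 m[φ0→X10] = [1008, 1152, 1620, 360]
r4 m[φ1→X12] = [210, 175, 315, 315]
r4 m[φ1→X7] = [432, 1260, 1620, 1620]
r4 m[φ2→X7] = [1, 2, 5, 1]
r4 m[φ3→X7] = [1, 7, 7, 1]
r4 m[φ4→X10] = [7, 7, 4, 2]
r4 m[φ5→X12] = [1, 9, 5, 3]
r4 m[φ6→X12] = [5, 2, 4, 2]
r4 m[X12→φ0] = [1050, 3150, 6300, 1890]
r4 m[X12→φ1] = [315, 1008, 720, 378]
r4 m[X12→φ5] = [66150, 19600, 45360, 39690]
r4 m[X12→φ6] = [13230, 88200, 56700, 59535]
r4 m[X7→φ1] = [1, 14, 35, 1]
r4 m[X7→φ2] = [432, 8820, 11340, 1620]
r4 m[X7→φ3] = [432, 2520, 8100, 1620]
r4 m[X10→φ0] = [7, 7, 4, 2]
r4 m[X10→φ4] = [1008, 1152, 1620, 360]
r5 m[φ0→X12] = [63, 56, 36, 63]
r5 m[φ0→X10] = [22050, 25200, 56700, 12600]
r5 m[φ1→X12] = [210, 175, 315, 315]
r5 m[φ1→X7] = [3024, 8064, 6480, 7056]
r5 m[φ2→X7] = [1, 2, 5, 1]
r5 m[φ3→X7] = [1, 7, 7, 1]
r5 m[φ4→X10] = [7, 7, 4, 2]
r5 m[φ5→X12] = [1, 9, 5, 3]
r5 m[φ6→X12] = [5, 2, 4, 2]
r5 m[X12→φ0] = [1050, 3150, 6300, 1890]
r5 m[X12→φ1] = [315, 1008, 720, 378]
r5 m[X12→φ5] = [66150, 19600, 45360, 39690]
r5 m[X12→φ6] = [13230, 88200, 56700, 59535]
r5 m[X7→φ1] = [1, 14, 35, 1]
r5 m[X7→φ2] = [432, 8820, 11340, 1620]
r5 m[X7→φ3] = [432, 2520, 8100, 1620]
r5 m[X10→φ0] = [7, 7, 4, 2]
r5 m[X10→φ4] = [1008, 1152, 1620, 360]
r6 m[φ0→X12] = [63, 56, 36, 63]
r6 m[φ0→X10] = [22050, 25200, 56700, 12600]
r6 m[φ1→X12] = [210, 175, 315, 315]
r6 m[φ1→X7] = [3024, 8064, 6480, 7056]
r6 m[φ2→X7] = [1, 2, 5, 1]
r6 m[φ3→X7] = [1, 7, 7, 1]
r6 m[φ4→X10] = [7, 7, 4, 2]
r6 m[φ5→X12] = [1, 9, 5, 3]
r6 m[φ6→X12] = [5, 2, 4, 2]
r6 m[X12→φ0] = [1050, 3150, 6300, 1890]
r6 m[X12→φ1] = [315, 1008, 720, 378]
r6 m[X12→φ5] = [66150, 19600, 45360, 39690]
r6 m[X12→φ6] = [13230, 88200, 56700, 59535]
r6 m[X7→φ1] = [1, 14, 35, 1]
r6 m[X7→φ2] = [3024, 56448, 45360, 7056]
r6 m[X7→φ3] = [3024, 16128, 32400, 7056]
r6 m[X10→φ0] = [7, 7, 4, 2]
r6 m[X10→φ4] = [22050, 25200, 56700, 12600]
r7 m[φ0→X12] = [63, 56, 36, 63]
r7 m[φ0→X10] = [22050, 25200, 56700, 12600]
r7 m[φ1→X12] = [210, 175, 315, 315]
r7 m[φ1→X7] = [3024, 8064, 6480, 7056]
r7 m[φ2→X7] = [1, 2, 5, 1]
r7 m[φ3→X7] = [1, 7, 7, 1]
r7 m[φ4→X10] = [7, 7, 4, 2]
r7 m[φ5→X12] = [1, 9, 5, 3]
r7 m[φ6→X12] = [5, 2, 4, 2]
r7 m[X12→φ0] = [1050, 3150, 6300, 1890]
r7 m[X12→φ1] = [315, 1008, 720, 378]
r7 m[X12→φ5] = [66150, 19600, 45360, 39690]
r7 m[X12→φ6] = [13230, 88200, 56700, 59535]
r7 m[X7→φ1] = [1, 14, 35, 1]
r7 m[X7→φ2] = [3024, 56448, 45360, 7056]
r7 m[X7→φ3] = [3024, 16128, 32400, 7056]
r7 m[X10→φ0] = [7, 7, 4, 2]
r7 m[X10→φ4] = [22050, 25200, 56700, 12600]
fixed point reached at round 7
traceback from X12: (X12=2, X7=2, X10=2), score=226800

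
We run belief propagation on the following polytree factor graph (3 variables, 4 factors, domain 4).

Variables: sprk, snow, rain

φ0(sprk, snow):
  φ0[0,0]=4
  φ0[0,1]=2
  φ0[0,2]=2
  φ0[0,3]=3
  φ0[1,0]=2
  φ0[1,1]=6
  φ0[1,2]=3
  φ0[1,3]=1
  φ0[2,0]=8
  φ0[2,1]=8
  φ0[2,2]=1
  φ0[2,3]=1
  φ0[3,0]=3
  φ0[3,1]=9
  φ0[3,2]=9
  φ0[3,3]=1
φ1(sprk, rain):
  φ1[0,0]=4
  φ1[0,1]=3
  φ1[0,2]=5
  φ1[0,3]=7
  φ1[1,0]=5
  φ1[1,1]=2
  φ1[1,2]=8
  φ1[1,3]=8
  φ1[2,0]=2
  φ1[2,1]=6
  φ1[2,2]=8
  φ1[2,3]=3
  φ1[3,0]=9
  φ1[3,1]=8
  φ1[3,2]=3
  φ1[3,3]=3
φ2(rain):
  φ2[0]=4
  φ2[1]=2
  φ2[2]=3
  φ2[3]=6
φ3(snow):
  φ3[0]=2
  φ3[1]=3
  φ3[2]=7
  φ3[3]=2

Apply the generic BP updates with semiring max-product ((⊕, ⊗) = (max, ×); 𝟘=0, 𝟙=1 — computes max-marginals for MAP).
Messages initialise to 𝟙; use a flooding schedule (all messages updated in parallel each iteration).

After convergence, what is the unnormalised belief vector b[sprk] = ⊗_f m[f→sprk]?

b[sprk] = [588, 1008, 576, 2268]

init: all messages = 𝟙 over 4 values
r1 m[φ0→sprk] = [4, 6, 8, 9]
r1 m[φ0→snow] = [8, 9, 9, 3]
r1 m[φ1→sprk] = [7, 8, 8, 9]
r1 m[φ1→rain] = [9, 8, 8, 8]
r1 m[φ2→rain] = [4, 2, 3, 6]
r1 m[φ3→snow] = [2, 3, 7, 2]
r1 m[sprk→φ0] = [1, 1, 1, 1]
r1 m[sprk→φ1] = [1, 1, 1, 1]
r1 m[snow→φ0] = [1, 1, 1, 1]
r1 m[snow→φ3] = [1, 1, 1, 1]
r1 m[rain→φ1] = [1, 1, 1, 1]
r1 m[rain→φ2] = [1, 1, 1, 1]
r2 m[φ0→sprk] = [4, 6, 8, 9]
r2 m[φ0→snow] = [8, 9, 9, 3]
r2 m[φ1→sprk] = [7, 8, 8, 9]
r2 m[φ1→rain] = [9, 8, 8, 8]
r2 m[φ2→rain] = [4, 2, 3, 6]
r2 m[φ3→snow] = [2, 3, 7, 2]
r2 m[sprk→φ0] = [7, 8, 8, 9]
r2 m[sprk→φ1] = [4, 6, 8, 9]
r2 m[snow→φ0] = [2, 3, 7, 2]
r2 m[snow→φ3] = [8, 9, 9, 3]
r2 m[rain→φ1] = [4, 2, 3, 6]
r2 m[rain→φ2] = [9, 8, 8, 8]
r3 m[φ0→sprk] = [14, 21, 24, 63]
r3 m[φ0→snow] = [64, 81, 81, 21]
r3 m[φ1→sprk] = [42, 48, 24, 36]
r3 m[φ1→rain] = [81, 72, 64, 48]
r3 m[φ2→rain] = [4, 2, 3, 6]
r3 m[φ3→snow] = [2, 3, 7, 2]
r3 m[sprk→φ0] = [7, 8, 8, 9]
r3 m[sprk→φ1] = [4, 6, 8, 9]
r3 m[snow→φ0] = [2, 3, 7, 2]
r3 m[snow→φ3] = [8, 9, 9, 3]
r3 m[rain→φ1] = [4, 2, 3, 6]
r3 m[rain→φ2] = [9, 8, 8, 8]
r4 m[φ0→sprk] = [14, 21, 24, 63]
r4 m[φ0→snow] = [64, 81, 81, 21]
r4 m[φ1→sprk] = [42, 48, 24, 36]
r4 m[φ1→rain] = [81, 72, 64, 48]
r4 m[φ2→rain] = [4, 2, 3, 6]
r4 m[φ3→snow] = [2, 3, 7, 2]
r4 m[sprk→φ0] = [42, 48, 24, 36]
r4 m[sprk→φ1] = [14, 21, 24, 63]
r4 m[snow→φ0] = [2, 3, 7, 2]
r4 m[snow→φ3] = [64, 81, 81, 21]
r4 m[rain→φ1] = [4, 2, 3, 6]
r4 m[rain→φ2] = [81, 72, 64, 48]
r5 m[φ0→sprk] = [14, 21, 24, 63]
r5 m[φ0→snow] = [192, 324, 324, 126]
r5 m[φ1→sprk] = [42, 48, 24, 36]
r5 m[φ1→rain] = [567, 504, 192, 189]
r5 m[φ2→rain] = [4, 2, 3, 6]
r5 m[φ3→snow] = [2, 3, 7, 2]
r5 m[sprk→φ0] = [42, 48, 24, 36]
r5 m[sprk→φ1] = [14, 21, 24, 63]
r5 m[snow→φ0] = [2, 3, 7, 2]
r5 m[snow→φ3] = [64, 81, 81, 21]
r5 m[rain→φ1] = [4, 2, 3, 6]
r5 m[rain→φ2] = [81, 72, 64, 48]
r6 m[φ0→sprk] = [14, 21, 24, 63]
r6 m[φ0→snow] = [192, 324, 324, 126]
r6 m[φ1→sprk] = [42, 48, 24, 36]
r6 m[φ1→rain] = [567, 504, 192, 189]
r6 m[φ2→rain] = [4, 2, 3, 6]
r6 m[φ3→snow] = [2, 3, 7, 2]
r6 m[sprk→φ0] = [42, 48, 24, 36]
r6 m[sprk→φ1] = [14, 21, 24, 63]
r6 m[snow→φ0] = [2, 3, 7, 2]
r6 m[snow→φ3] = [192, 324, 324, 126]
r6 m[rain→φ1] = [4, 2, 3, 6]
r6 m[rain→φ2] = [567, 504, 192, 189]
r7 m[φ0→sprk] = [14, 21, 24, 63]
r7 m[φ0→snow] = [192, 324, 324, 126]
r7 m[φ1→sprk] = [42, 48, 24, 36]
r7 m[φ1→rain] = [567, 504, 192, 189]
r7 m[φ2→rain] = [4, 2, 3, 6]
r7 m[φ3→snow] = [2, 3, 7, 2]
r7 m[sprk→φ0] = [42, 48, 24, 36]
r7 m[sprk→φ1] = [14, 21, 24, 63]
r7 m[snow→φ0] = [2, 3, 7, 2]
r7 m[snow→φ3] = [192, 324, 324, 126]
r7 m[rain→φ1] = [4, 2, 3, 6]
r7 m[rain→φ2] = [567, 504, 192, 189]
fixed point reached at round 7
b[sprk] = ⊗ incoming = [588, 1008, 576, 2268]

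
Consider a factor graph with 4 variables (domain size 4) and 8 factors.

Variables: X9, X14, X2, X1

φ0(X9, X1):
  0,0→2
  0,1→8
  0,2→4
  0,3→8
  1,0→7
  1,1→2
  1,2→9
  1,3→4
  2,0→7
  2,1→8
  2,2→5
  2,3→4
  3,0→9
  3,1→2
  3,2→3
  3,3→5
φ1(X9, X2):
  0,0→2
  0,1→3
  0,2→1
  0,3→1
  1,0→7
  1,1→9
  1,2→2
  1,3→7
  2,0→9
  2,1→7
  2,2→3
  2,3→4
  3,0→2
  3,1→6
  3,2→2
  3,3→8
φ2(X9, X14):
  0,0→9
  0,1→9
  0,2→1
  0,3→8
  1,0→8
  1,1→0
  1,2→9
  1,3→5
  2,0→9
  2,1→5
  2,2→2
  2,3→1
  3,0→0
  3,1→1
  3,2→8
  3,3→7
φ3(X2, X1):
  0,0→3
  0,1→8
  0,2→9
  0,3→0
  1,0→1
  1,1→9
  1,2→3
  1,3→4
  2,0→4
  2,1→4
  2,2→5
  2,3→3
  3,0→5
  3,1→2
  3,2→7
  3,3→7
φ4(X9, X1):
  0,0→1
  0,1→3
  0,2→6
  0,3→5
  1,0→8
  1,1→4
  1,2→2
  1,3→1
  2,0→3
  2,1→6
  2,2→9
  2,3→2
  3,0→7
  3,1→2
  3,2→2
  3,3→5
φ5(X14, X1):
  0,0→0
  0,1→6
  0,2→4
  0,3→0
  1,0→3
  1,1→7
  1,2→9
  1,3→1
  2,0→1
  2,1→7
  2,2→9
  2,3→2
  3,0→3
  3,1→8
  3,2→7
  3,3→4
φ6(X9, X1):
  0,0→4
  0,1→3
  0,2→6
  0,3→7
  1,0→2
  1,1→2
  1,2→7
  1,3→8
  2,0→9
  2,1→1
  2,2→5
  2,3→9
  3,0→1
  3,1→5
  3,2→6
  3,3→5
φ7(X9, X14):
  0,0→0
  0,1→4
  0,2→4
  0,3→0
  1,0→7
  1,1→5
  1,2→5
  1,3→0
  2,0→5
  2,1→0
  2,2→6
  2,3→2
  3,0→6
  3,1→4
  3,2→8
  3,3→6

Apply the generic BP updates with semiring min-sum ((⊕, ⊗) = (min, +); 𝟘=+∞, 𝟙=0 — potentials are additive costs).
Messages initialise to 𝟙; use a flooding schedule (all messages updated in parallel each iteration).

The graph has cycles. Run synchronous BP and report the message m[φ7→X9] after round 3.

init: all messages = 𝟙 over 4 values
r1 m[φ0→X9] = [2, 2, 4, 2]
r1 m[φ0→X1] = [2, 2, 3, 4]
r1 m[φ1→X9] = [1, 2, 3, 2]
r1 m[φ1→X2] = [2, 3, 1, 1]
r1 m[φ2→X9] = [1, 0, 1, 0]
r1 m[φ2→X14] = [0, 0, 1, 1]
r1 m[φ3→X2] = [0, 1, 3, 2]
r1 m[φ3→X1] = [1, 2, 3, 0]
r1 m[φ4→X9] = [1, 1, 2, 2]
r1 m[φ4→X1] = [1, 2, 2, 1]
r1 m[φ5→X14] = [0, 1, 1, 3]
r1 m[φ5→X1] = [0, 6, 4, 0]
r1 m[φ6→X9] = [3, 2, 1, 1]
r1 m[φ6→X1] = [1, 1, 5, 5]
r1 m[φ7→X9] = [0, 0, 0, 4]
r1 m[φ7→X14] = [0, 0, 4, 0]
r1 m[X9→φ0] = [0, 0, 0, 0]
r1 m[X9→φ1] = [0, 0, 0, 0]
r1 m[X9→φ2] = [0, 0, 0, 0]
r1 m[X9→φ4] = [0, 0, 0, 0]
r1 m[X9→φ6] = [0, 0, 0, 0]
r1 m[X9→φ7] = [0, 0, 0, 0]
r1 m[X14→φ2] = [0, 0, 0, 0]
r1 m[X14→φ5] = [0, 0, 0, 0]
r1 m[X14→φ7] = [0, 0, 0, 0]
r1 m[X2→φ1] = [0, 0, 0, 0]
r1 m[X2→φ3] = [0, 0, 0, 0]
r1 m[X1→φ0] = [0, 0, 0, 0]
r1 m[X1→φ3] = [0, 0, 0, 0]
r1 m[X1→φ4] = [0, 0, 0, 0]
r1 m[X1→φ5] = [0, 0, 0, 0]
r1 m[X1→φ6] = [0, 0, 0, 0]
r2 m[φ0→X9] = [2, 2, 4, 2]
r2 m[φ0→X1] = [2, 2, 3, 4]
r2 m[φ1→X9] = [1, 2, 3, 2]
r2 m[φ1→X2] = [2, 3, 1, 1]
r2 m[φ2→X9] = [1, 0, 1, 0]
r2 m[φ2→X14] = [0, 0, 1, 1]
r2 m[φ3→X2] = [0, 1, 3, 2]
r2 m[φ3→X1] = [1, 2, 3, 0]
r2 m[φ4→X9] = [1, 1, 2, 2]
r2 m[φ4→X1] = [1, 2, 2, 1]
r2 m[φ5→X14] = [0, 1, 1, 3]
r2 m[φ5→X1] = [0, 6, 4, 0]
r2 m[φ6→X9] = [3, 2, 1, 1]
r2 m[φ6→X1] = [1, 1, 5, 5]
r2 m[φ7→X9] = [0, 0, 0, 4]
r2 m[φ7→X14] = [0, 0, 4, 0]
r2 m[X9→φ0] = [6, 5, 7, 9]
r2 m[X9→φ1] = [7, 5, 8, 9]
r2 m[X9→φ2] = [7, 7, 10, 11]
r2 m[X9→φ4] = [7, 6, 9, 9]
r2 m[X9→φ6] = [5, 5, 10, 10]
r2 m[X9→φ7] = [8, 7, 11, 7]
r2 m[X14→φ2] = [0, 1, 5, 3]
r2 m[X14→φ5] = [0, 0, 5, 1]
r2 m[X14→φ7] = [0, 1, 2, 4]
r2 m[X2→φ1] = [0, 1, 3, 2]
r2 m[X2→φ3] = [2, 3, 1, 1]
r2 m[X1→φ0] = [3, 11, 14, 6]
r2 m[X1→φ3] = [4, 11, 14, 10]
r2 m[X1→φ4] = [4, 11, 15, 9]
r2 m[X1→φ5] = [5, 7, 13, 10]
r2 m[X1→φ6] = [4, 12, 12, 5]
r3 m[φ0→X9] = [5, 10, 10, 11]
r3 m[φ0→X1] = [8, 7, 10, 9]
r3 m[φ1→X9] = [2, 5, 6, 2]
r3 m[φ1→X2] = [9, 10, 7, 8]
r3 m[φ2→X9] = [6, 1, 4, 0]
r3 m[φ2→X14] = [11, 7, 8, 11]
r3 m[φ3→X2] = [7, 5, 8, 9]
r3 m[φ3→X1] = [4, 3, 6, 2]
r3 m[φ4→X9] = [5, 10, 7, 11]
r3 m[φ4→X1] = [8, 10, 8, 7]
r3 m[φ5→X14] = [5, 8, 6, 8]
r3 m[φ5→X1] = [0, 6, 4, 0]
r3 m[φ6→X9] = [8, 6, 13, 5]
r3 m[φ6→X1] = [7, 7, 11, 12]
r3 m[φ7→X9] = [0, 4, 1, 5]
r3 m[φ7→X14] = [8, 11, 12, 7]
r3 m[X9→φ0] = [6, 5, 7, 9]
r3 m[X9→φ1] = [7, 5, 8, 9]
r3 m[X9→φ2] = [7, 7, 10, 11]
r3 m[X9→φ4] = [7, 6, 9, 9]
r3 m[X9→φ6] = [5, 5, 10, 10]
r3 m[X9→φ7] = [8, 7, 11, 7]
r3 m[X14→φ2] = [0, 1, 5, 3]
r3 m[X14→φ5] = [0, 0, 5, 1]
r3 m[X14→φ7] = [0, 1, 2, 4]
r3 m[X2→φ1] = [0, 1, 3, 2]
r3 m[X2→φ3] = [2, 3, 1, 1]
r3 m[X1→φ0] = [3, 11, 14, 6]
r3 m[X1→φ3] = [4, 11, 14, 10]
r3 m[X1→φ4] = [4, 11, 15, 9]
r3 m[X1→φ5] = [5, 7, 13, 10]
r3 m[X1→φ6] = [4, 12, 12, 5]

message @ round 3 = [0, 4, 1, 5]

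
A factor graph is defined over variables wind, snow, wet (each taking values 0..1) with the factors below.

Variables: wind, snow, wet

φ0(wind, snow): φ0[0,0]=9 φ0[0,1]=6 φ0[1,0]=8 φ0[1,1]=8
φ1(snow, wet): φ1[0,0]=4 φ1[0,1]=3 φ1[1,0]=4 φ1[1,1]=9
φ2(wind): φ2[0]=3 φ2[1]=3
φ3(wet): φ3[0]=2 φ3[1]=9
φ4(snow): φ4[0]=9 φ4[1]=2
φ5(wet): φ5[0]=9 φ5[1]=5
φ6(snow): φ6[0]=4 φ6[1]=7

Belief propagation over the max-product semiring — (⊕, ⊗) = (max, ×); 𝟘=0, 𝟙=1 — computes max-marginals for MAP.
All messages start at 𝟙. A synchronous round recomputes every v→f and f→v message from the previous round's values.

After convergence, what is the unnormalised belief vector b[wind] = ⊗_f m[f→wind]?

init: all messages = 𝟙 over 2 values
r1 m[φ0→wind] = [9, 8]
r1 m[φ0→snow] = [9, 8]
r1 m[φ1→snow] = [4, 9]
r1 m[φ1→wet] = [4, 9]
r1 m[φ2→wind] = [3, 3]
r1 m[φ3→wet] = [2, 9]
r1 m[φ4→snow] = [9, 2]
r1 m[φ5→wet] = [9, 5]
r1 m[φ6→snow] = [4, 7]
r1 m[wind→φ0] = [1, 1]
r1 m[wind→φ2] = [1, 1]
r1 m[snow→φ0] = [1, 1]
r1 m[snow→φ1] = [1, 1]
r1 m[snow→φ4] = [1, 1]
r1 m[snow→φ6] = [1, 1]
r1 m[wet→φ1] = [1, 1]
r1 m[wet→φ3] = [1, 1]
r1 m[wet→φ5] = [1, 1]
r2 m[φ0→wind] = [9, 8]
r2 m[φ0→snow] = [9, 8]
r2 m[φ1→snow] = [4, 9]
r2 m[φ1→wet] = [4, 9]
r2 m[φ2→wind] = [3, 3]
r2 m[φ3→wet] = [2, 9]
r2 m[φ4→snow] = [9, 2]
r2 m[φ5→wet] = [9, 5]
r2 m[φ6→snow] = [4, 7]
r2 m[wind→φ0] = [3, 3]
r2 m[wind→φ2] = [9, 8]
r2 m[snow→φ0] = [144, 126]
r2 m[snow→φ1] = [324, 112]
r2 m[snow→φ4] = [144, 504]
r2 m[snow→φ6] = [324, 144]
r2 m[wet→φ1] = [18, 45]
r2 m[wet→φ3] = [36, 45]
r2 m[wet→φ5] = [8, 81]
r3 m[φ0→wind] = [1296, 1152]
r3 m[φ0→snow] = [27, 24]
r3 m[φ1→snow] = [135, 405]
r3 m[φ1→wet] = [1296, 1008]
r3 m[φ2→wind] = [3, 3]
r3 m[φ3→wet] = [2, 9]
r3 m[φ4→snow] = [9, 2]
r3 m[φ5→wet] = [9, 5]
r3 m[φ6→snow] = [4, 7]
r3 m[wind→φ0] = [3, 3]
r3 m[wind→φ2] = [9, 8]
r3 m[snow→φ0] = [144, 126]
r3 m[snow→φ1] = [324, 112]
r3 m[snow→φ4] = [144, 504]
r3 m[snow→φ6] = [324, 144]
r3 m[wet→φ1] = [18, 45]
r3 m[wet→φ3] = [36, 45]
r3 m[wet→φ5] = [8, 81]
r4 m[φ0→wind] = [1296, 1152]
r4 m[φ0→snow] = [27, 24]
r4 m[φ1→snow] = [135, 405]
r4 m[φ1→wet] = [1296, 1008]
r4 m[φ2→wind] = [3, 3]
r4 m[φ3→wet] = [2, 9]
r4 m[φ4→snow] = [9, 2]
r4 m[φ5→wet] = [9, 5]
r4 m[φ6→snow] = [4, 7]
r4 m[wind→φ0] = [3, 3]
r4 m[wind→φ2] = [1296, 1152]
r4 m[snow→φ0] = [4860, 5670]
r4 m[snow→φ1] = [972, 336]
r4 m[snow→φ4] = [14580, 68040]
r4 m[snow→φ6] = [32805, 19440]
r4 m[wet→φ1] = [18, 45]
r4 m[wet→φ3] = [11664, 5040]
r4 m[wet→φ5] = [2592, 9072]
r5 m[φ0→wind] = [43740, 45360]
r5 m[φ0→snow] = [27, 24]
r5 m[φ1→snow] = [135, 405]
r5 m[φ1→wet] = [3888, 3024]
r5 m[φ2→wind] = [3, 3]
r5 m[φ3→wet] = [2, 9]
r5 m[φ4→snow] = [9, 2]
r5 m[φ5→wet] = [9, 5]
r5 m[φ6→snow] = [4, 7]
r5 m[wind→φ0] = [3, 3]
r5 m[wind→φ2] = [1296, 1152]
r5 m[snow→φ0] = [4860, 5670]
r5 m[snow→φ1] = [972, 336]
r5 m[snow→φ4] = [14580, 68040]
r5 m[snow→φ6] = [32805, 19440]
r5 m[wet→φ1] = [18, 45]
r5 m[wet→φ3] = [11664, 5040]
r5 m[wet→φ5] = [2592, 9072]
r6 m[φ0→wind] = [43740, 45360]
r6 m[φ0→snow] = [27, 24]
r6 m[φ1→snow] = [135, 405]
r6 m[φ1→wet] = [3888, 3024]
r6 m[φ2→wind] = [3, 3]
r6 m[φ3→wet] = [2, 9]
r6 m[φ4→snow] = [9, 2]
r6 m[φ5→wet] = [9, 5]
r6 m[φ6→snow] = [4, 7]
r6 m[wind→φ0] = [3, 3]
r6 m[wind→φ2] = [43740, 45360]
r6 m[snow→φ0] = [4860, 5670]
r6 m[snow→φ1] = [972, 336]
r6 m[snow→φ4] = [14580, 68040]
r6 m[snow→φ6] = [32805, 19440]
r6 m[wet→φ1] = [18, 45]
r6 m[wet→φ3] = [34992, 15120]
r6 m[wet→φ5] = [7776, 27216]
r7 m[φ0→wind] = [43740, 45360]
r7 m[φ0→snow] = [27, 24]
r7 m[φ1→snow] = [135, 405]
r7 m[φ1→wet] = [3888, 3024]
r7 m[φ2→wind] = [3, 3]
r7 m[φ3→wet] = [2, 9]
r7 m[φ4→snow] = [9, 2]
r7 m[φ5→wet] = [9, 5]
r7 m[φ6→snow] = [4, 7]
r7 m[wind→φ0] = [3, 3]
r7 m[wind→φ2] = [43740, 45360]
r7 m[snow→φ0] = [4860, 5670]
r7 m[snow→φ1] = [972, 336]
r7 m[snow→φ4] = [14580, 68040]
r7 m[snow→φ6] = [32805, 19440]
r7 m[wet→φ1] = [18, 45]
r7 m[wet→φ3] = [34992, 15120]
r7 m[wet→φ5] = [7776, 27216]
fixed point reached at round 7
b[wind] = ⊗ incoming = [131220, 136080]

b[wind] = [131220, 136080]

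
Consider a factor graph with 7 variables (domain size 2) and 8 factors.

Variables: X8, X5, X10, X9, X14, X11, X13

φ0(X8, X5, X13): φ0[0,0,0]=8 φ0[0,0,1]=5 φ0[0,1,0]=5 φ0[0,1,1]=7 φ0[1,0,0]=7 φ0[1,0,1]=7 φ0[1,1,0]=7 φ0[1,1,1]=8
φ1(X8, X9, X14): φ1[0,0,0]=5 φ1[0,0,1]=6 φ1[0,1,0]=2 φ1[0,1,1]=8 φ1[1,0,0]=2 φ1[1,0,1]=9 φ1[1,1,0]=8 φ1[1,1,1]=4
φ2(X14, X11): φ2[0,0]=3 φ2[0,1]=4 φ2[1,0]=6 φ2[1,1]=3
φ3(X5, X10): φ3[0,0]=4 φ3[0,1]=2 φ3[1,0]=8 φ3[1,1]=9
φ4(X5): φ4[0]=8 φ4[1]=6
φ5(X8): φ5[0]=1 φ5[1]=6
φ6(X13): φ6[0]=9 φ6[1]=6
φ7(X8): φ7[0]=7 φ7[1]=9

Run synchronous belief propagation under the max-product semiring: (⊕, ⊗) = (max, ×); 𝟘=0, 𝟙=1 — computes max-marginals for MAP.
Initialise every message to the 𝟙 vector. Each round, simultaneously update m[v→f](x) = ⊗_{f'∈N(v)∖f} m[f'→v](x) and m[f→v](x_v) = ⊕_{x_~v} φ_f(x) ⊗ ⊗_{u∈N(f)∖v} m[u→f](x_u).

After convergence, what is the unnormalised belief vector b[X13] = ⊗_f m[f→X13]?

init: all messages = 𝟙 over 2 values
r1 m[φ0→X8] = [8, 8]
r1 m[φ0→X5] = [8, 8]
r1 m[φ0→X13] = [8, 8]
r1 m[φ1→X8] = [8, 9]
r1 m[φ1→X9] = [9, 8]
r1 m[φ1→X14] = [8, 9]
r1 m[φ2→X14] = [4, 6]
r1 m[φ2→X11] = [6, 4]
r1 m[φ3→X5] = [4, 9]
r1 m[φ3→X10] = [8, 9]
r1 m[φ4→X5] = [8, 6]
r1 m[φ5→X8] = [1, 6]
r1 m[φ6→X13] = [9, 6]
r1 m[φ7→X8] = [7, 9]
r1 m[X8→φ0] = [1, 1]
r1 m[X8→φ1] = [1, 1]
r1 m[X8→φ5] = [1, 1]
r1 m[X8→φ7] = [1, 1]
r1 m[X5→φ0] = [1, 1]
r1 m[X5→φ3] = [1, 1]
r1 m[X5→φ4] = [1, 1]
r1 m[X10→φ3] = [1, 1]
r1 m[X9→φ1] = [1, 1]
r1 m[X14→φ1] = [1, 1]
r1 m[X14→φ2] = [1, 1]
r1 m[X11→φ2] = [1, 1]
r1 m[X13→φ0] = [1, 1]
r1 m[X13→φ6] = [1, 1]
r2 m[φ0→X8] = [8, 8]
r2 m[φ0→X5] = [8, 8]
r2 m[φ0→X13] = [8, 8]
r2 m[φ1→X8] = [8, 9]
r2 m[φ1→X9] = [9, 8]
r2 m[φ1→X14] = [8, 9]
r2 m[φ2→X14] = [4, 6]
r2 m[φ2→X11] = [6, 4]
r2 m[φ3→X5] = [4, 9]
r2 m[φ3→X10] = [8, 9]
r2 m[φ4→X5] = [8, 6]
r2 m[φ5→X8] = [1, 6]
r2 m[φ6→X13] = [9, 6]
r2 m[φ7→X8] = [7, 9]
r2 m[X8→φ0] = [56, 486]
r2 m[X8→φ1] = [56, 432]
r2 m[X8→φ5] = [448, 648]
r2 m[X8→φ7] = [64, 432]
r2 m[X5→φ0] = [32, 54]
r2 m[X5→φ3] = [64, 48]
r2 m[X5→φ4] = [32, 72]
r2 m[X10→φ3] = [1, 1]
r2 m[X9→φ1] = [1, 1]
r2 m[X14→φ1] = [4, 6]
r2 m[X14→φ2] = [8, 9]
r2 m[X11→φ2] = [1, 1]
r2 m[X13→φ0] = [9, 6]
r2 m[X13→φ6] = [8, 8]
r3 m[φ0→X8] = [2430, 3402]
r3 m[φ0→X5] = [30618, 30618]
r3 m[φ0→X13] = [183708, 209952]
r3 m[φ1→X8] = [48, 54]
r3 m[φ1→X9] = [23328, 13824]
r3 m[φ1→X14] = [3456, 3888]
r3 m[φ2→X14] = [4, 6]
r3 m[φ2→X11] = [54, 32]
r3 m[φ3→X5] = [4, 9]
r3 m[φ3→X10] = [384, 432]
r3 m[φ4→X5] = [8, 6]
r3 m[φ5→X8] = [1, 6]
r3 m[φ6→X13] = [9, 6]
r3 m[φ7→X8] = [7, 9]
r3 m[X8→φ0] = [56, 486]
r3 m[X8→φ1] = [56, 432]
r3 m[X8→φ5] = [448, 648]
r3 m[X8→φ7] = [64, 432]
r3 m[X5→φ0] = [32, 54]
r3 m[X5→φ3] = [64, 48]
r3 m[X5→φ4] = [32, 72]
r3 m[X10→φ3] = [1, 1]
r3 m[X9→φ1] = [1, 1]
r3 m[X14→φ1] = [4, 6]
r3 m[X14→φ2] = [8, 9]
r3 m[X11→φ2] = [1, 1]
r3 m[X13→φ0] = [9, 6]
r3 m[X13→φ6] = [8, 8]
r4 m[φ0→X8] = [2430, 3402]
r4 m[φ0→X5] = [30618, 30618]
r4 m[φ0→X13] = [183708, 209952]
r4 m[φ1→X8] = [48, 54]
r4 m[φ1→X9] = [23328, 13824]
r4 m[φ1→X14] = [3456, 3888]
r4 m[φ2→X14] = [4, 6]
r4 m[φ2→X11] = [54, 32]
r4 m[φ3→X5] = [4, 9]
r4 m[φ3→X10] = [384, 432]
r4 m[φ4→X5] = [8, 6]
r4 m[φ5→X8] = [1, 6]
r4 m[φ6→X13] = [9, 6]
r4 m[φ7→X8] = [7, 9]
r4 m[X8→φ0] = [336, 2916]
r4 m[X8→φ1] = [17010, 183708]
r4 m[X8→φ5] = [816480, 1653372]
r4 m[X8→φ7] = [116640, 1102248]
r4 m[X5→φ0] = [32, 54]
r4 m[X5→φ3] = [244944, 183708]
r4 m[X5→φ4] = [122472, 275562]
r4 m[X10→φ3] = [1, 1]
r4 m[X9→φ1] = [1, 1]
r4 m[X14→φ1] = [4, 6]
r4 m[X14→φ2] = [3456, 3888]
r4 m[X11→φ2] = [1, 1]
r4 m[X13→φ0] = [9, 6]
r4 m[X13→φ6] = [183708, 209952]
r5 m[φ0→X8] = [2430, 3402]
r5 m[φ0→X5] = [183708, 183708]
r5 m[φ0→X13] = [1102248, 1259712]
r5 m[φ1→X8] = [48, 54]
r5 m[φ1→X9] = [9920232, 5878656]
r5 m[φ1→X14] = [1469664, 1653372]
r5 m[φ2→X14] = [4, 6]
r5 m[φ2→X11] = [23328, 13824]
r5 m[φ3→X5] = [4, 9]
r5 m[φ3→X10] = [1469664, 1653372]
r5 m[φ4→X5] = [8, 6]
r5 m[φ5→X8] = [1, 6]
r5 m[φ6→X13] = [9, 6]
r5 m[φ7→X8] = [7, 9]
r5 m[X8→φ0] = [336, 2916]
r5 m[X8→φ1] = [17010, 183708]
r5 m[X8→φ5] = [816480, 1653372]
r5 m[X8→φ7] = [116640, 1102248]
r5 m[X5→φ0] = [32, 54]
r5 m[X5→φ3] = [244944, 183708]
r5 m[X5→φ4] = [122472, 275562]
r5 m[X10→φ3] = [1, 1]
r5 m[X9→φ1] = [1, 1]
r5 m[X14→φ1] = [4, 6]
r5 m[X14→φ2] = [3456, 3888]
r5 m[X11→φ2] = [1, 1]
r5 m[X13→φ0] = [9, 6]
r5 m[X13→φ6] = [183708, 209952]
r6 m[φ0→X8] = [2430, 3402]
r6 m[φ0→X5] = [183708, 183708]
r6 m[φ0→X13] = [1102248, 1259712]
r6 m[φ1→X8] = [48, 54]
r6 m[φ1→X9] = [9920232, 5878656]
r6 m[φ1→X14] = [1469664, 1653372]
r6 m[φ2→X14] = [4, 6]
r6 m[φ2→X11] = [23328, 13824]
r6 m[φ3→X5] = [4, 9]
r6 m[φ3→X10] = [1469664, 1653372]
r6 m[φ4→X5] = [8, 6]
r6 m[φ5→X8] = [1, 6]
r6 m[φ6→X13] = [9, 6]
r6 m[φ7→X8] = [7, 9]
r6 m[X8→φ0] = [336, 2916]
r6 m[X8→φ1] = [17010, 183708]
r6 m[X8→φ5] = [816480, 1653372]
r6 m[X8→φ7] = [116640, 1102248]
r6 m[X5→φ0] = [32, 54]
r6 m[X5→φ3] = [1469664, 1102248]
r6 m[X5→φ4] = [734832, 1653372]
r6 m[X10→φ3] = [1, 1]
r6 m[X9→φ1] = [1, 1]
r6 m[X14→φ1] = [4, 6]
r6 m[X14→φ2] = [1469664, 1653372]
r6 m[X11→φ2] = [1, 1]
r6 m[X13→φ0] = [9, 6]
r6 m[X13→φ6] = [1102248, 1259712]
r7 m[φ0→X8] = [2430, 3402]
r7 m[φ0→X5] = [183708, 183708]
r7 m[φ0→X13] = [1102248, 1259712]
r7 m[φ1→X8] = [48, 54]
r7 m[φ1→X9] = [9920232, 5878656]
r7 m[φ1→X14] = [1469664, 1653372]
r7 m[φ2→X14] = [4, 6]
r7 m[φ2→X11] = [9920232, 5878656]
r7 m[φ3→X5] = [4, 9]
r7 m[φ3→X10] = [8817984, 9920232]
r7 m[φ4→X5] = [8, 6]
r7 m[φ5→X8] = [1, 6]
r7 m[φ6→X13] = [9, 6]
r7 m[φ7→X8] = [7, 9]
r7 m[X8→φ0] = [336, 2916]
r7 m[X8→φ1] = [17010, 183708]
r7 m[X8→φ5] = [816480, 1653372]
r7 m[X8→φ7] = [116640, 1102248]
r7 m[X5→φ0] = [32, 54]
r7 m[X5→φ3] = [1469664, 1102248]
r7 m[X5→φ4] = [734832, 1653372]
r7 m[X10→φ3] = [1, 1]
r7 m[X9→φ1] = [1, 1]
r7 m[X14→φ1] = [4, 6]
r7 m[X14→φ2] = [1469664, 1653372]
r7 m[X11→φ2] = [1, 1]
r7 m[X13→φ0] = [9, 6]
r7 m[X13→φ6] = [1102248, 1259712]
r8 m[φ0→X8] = [2430, 3402]
r8 m[φ0→X5] = [183708, 183708]
r8 m[φ0→X13] = [1102248, 1259712]
r8 m[φ1→X8] = [48, 54]
r8 m[φ1→X9] = [9920232, 5878656]
r8 m[φ1→X14] = [1469664, 1653372]
r8 m[φ2→X14] = [4, 6]
r8 m[φ2→X11] = [9920232, 5878656]
r8 m[φ3→X5] = [4, 9]
r8 m[φ3→X10] = [8817984, 9920232]
r8 m[φ4→X5] = [8, 6]
r8 m[φ5→X8] = [1, 6]
r8 m[φ6→X13] = [9, 6]
r8 m[φ7→X8] = [7, 9]
r8 m[X8→φ0] = [336, 2916]
r8 m[X8→φ1] = [17010, 183708]
r8 m[X8→φ5] = [816480, 1653372]
r8 m[X8→φ7] = [116640, 1102248]
r8 m[X5→φ0] = [32, 54]
r8 m[X5→φ3] = [1469664, 1102248]
r8 m[X5→φ4] = [734832, 1653372]
r8 m[X10→φ3] = [1, 1]
r8 m[X9→φ1] = [1, 1]
r8 m[X14→φ1] = [4, 6]
r8 m[X14→φ2] = [1469664, 1653372]
r8 m[X11→φ2] = [1, 1]
r8 m[X13→φ0] = [9, 6]
r8 m[X13→φ6] = [1102248, 1259712]
fixed point reached at round 8
b[X13] = ⊗ incoming = [9920232, 7558272]

b[X13] = [9920232, 7558272]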